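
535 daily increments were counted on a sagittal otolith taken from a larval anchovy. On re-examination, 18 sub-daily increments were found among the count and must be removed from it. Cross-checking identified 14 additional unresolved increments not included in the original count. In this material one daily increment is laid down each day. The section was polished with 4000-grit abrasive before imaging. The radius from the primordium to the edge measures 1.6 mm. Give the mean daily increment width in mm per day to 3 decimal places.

Correcting the raw count gives 535 − 18 + 14 = 531 true daily increments.
1.6 mm over 531 days gives 1.6 / 531 ≈ 0.003 mm per day.

0.003 mm per day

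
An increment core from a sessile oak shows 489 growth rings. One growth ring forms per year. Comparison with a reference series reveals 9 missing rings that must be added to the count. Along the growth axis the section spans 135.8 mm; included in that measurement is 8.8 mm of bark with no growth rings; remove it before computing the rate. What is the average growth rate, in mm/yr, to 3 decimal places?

Correcting the raw count gives 489 + 9 = 498 true growth rings.
Net length = 135.8 − 8.8 = 127.0 mm.
Extension rate ≈ 127.0 / 498 = 0.255 mm/yr.

0.255 mm/yr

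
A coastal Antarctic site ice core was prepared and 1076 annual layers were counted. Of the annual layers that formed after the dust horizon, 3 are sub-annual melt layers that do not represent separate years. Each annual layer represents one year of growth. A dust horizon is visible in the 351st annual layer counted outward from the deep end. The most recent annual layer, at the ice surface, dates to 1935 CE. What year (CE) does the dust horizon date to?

The dust horizon sits at annual layer 351 from the deep end, so 1076 − 351 = 725 annual layers formed after it.
Excluding 3 false annual layers: 725 − 3 = 722.
Counting back 722 years from 1935 CE places the dust horizon in 1935 − 722 = 1213 CE.

1213 CE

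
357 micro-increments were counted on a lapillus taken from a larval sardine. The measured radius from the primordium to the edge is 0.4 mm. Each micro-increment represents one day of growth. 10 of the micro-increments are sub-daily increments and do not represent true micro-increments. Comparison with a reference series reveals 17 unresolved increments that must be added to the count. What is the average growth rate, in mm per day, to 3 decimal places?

0.001 mm per day

After corrections the count is 357 − 10 + 17 = 364 micro-increments.
Mean rate = 0.4 mm / 364 days ≈ 0.001 mm per day.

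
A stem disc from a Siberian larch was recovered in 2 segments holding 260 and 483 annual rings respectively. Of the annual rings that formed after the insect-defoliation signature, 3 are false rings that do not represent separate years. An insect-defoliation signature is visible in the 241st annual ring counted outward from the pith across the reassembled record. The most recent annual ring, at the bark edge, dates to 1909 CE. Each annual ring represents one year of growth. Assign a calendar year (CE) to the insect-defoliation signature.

Total annual rings = 260 + 483 = 743.
Between annual ring 241 and the bark edge there are 743 − 241 = 502 annual rings.
502 − 3 false = 499 true annual rings after the insect-defoliation signature.
The annual ring at the bark edge is 1909 CE, so the insect-defoliation signature dates to 1909 − 499 = 1410 CE.

1410 CE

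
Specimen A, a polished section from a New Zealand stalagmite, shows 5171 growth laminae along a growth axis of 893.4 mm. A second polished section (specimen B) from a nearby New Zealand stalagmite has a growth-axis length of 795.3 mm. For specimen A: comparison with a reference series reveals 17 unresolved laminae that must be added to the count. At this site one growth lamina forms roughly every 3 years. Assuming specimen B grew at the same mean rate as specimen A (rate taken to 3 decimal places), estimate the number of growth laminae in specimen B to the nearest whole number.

4651 growth laminae

Specimen A: true growth lamina count = 5171 + 17 = 5188.
Specimen A: multiplying by 3 years per growth lamina: 5188 × 3 = 15564 years.
A: 893.4 mm over 15564 years gives 893.4 / 15564 ≈ 0.057 mm/year.
Specimen B: 795.3 mm / 0.057 mm per year = 13952.63 years; at 3 years per growth lamina that is 13952.63 / 3 ≈ 4651 growth laminae.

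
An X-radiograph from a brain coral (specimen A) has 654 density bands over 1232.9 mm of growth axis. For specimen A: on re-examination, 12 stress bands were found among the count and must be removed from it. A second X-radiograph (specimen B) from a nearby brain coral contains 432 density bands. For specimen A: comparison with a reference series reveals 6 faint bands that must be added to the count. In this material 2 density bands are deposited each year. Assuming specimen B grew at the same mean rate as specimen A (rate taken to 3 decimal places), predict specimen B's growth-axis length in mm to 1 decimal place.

Specimen A: after corrections the count is 654 − 12 + 6 = 648 density bands.
Specimen A: with 2 density bands per year, 648 / 2 = 324 years.
A: 1232.9 mm over 324 years gives 1232.9 / 324 ≈ 3.805 mm/yr.
Specimen B: dividing by 2 density bands per year: 432 / 2 = 216 years. B's length ≈ 3.805 × 216 = 821.9 mm.

821.9 mm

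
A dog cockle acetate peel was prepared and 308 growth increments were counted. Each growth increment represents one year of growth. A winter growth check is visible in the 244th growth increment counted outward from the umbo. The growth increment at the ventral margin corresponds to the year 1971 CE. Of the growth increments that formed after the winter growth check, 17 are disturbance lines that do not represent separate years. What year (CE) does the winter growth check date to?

The winter growth check sits at growth increment 244 from the umbo, so 308 − 244 = 64 growth increments formed after it.
Removing the 17 false growth increments leaves 64 − 17 = 47 true growth increments beyond the winter growth check.
The growth increment at the ventral margin is 1971 CE, so the winter growth check dates to 1971 − 47 = 1924 CE.

1924 CE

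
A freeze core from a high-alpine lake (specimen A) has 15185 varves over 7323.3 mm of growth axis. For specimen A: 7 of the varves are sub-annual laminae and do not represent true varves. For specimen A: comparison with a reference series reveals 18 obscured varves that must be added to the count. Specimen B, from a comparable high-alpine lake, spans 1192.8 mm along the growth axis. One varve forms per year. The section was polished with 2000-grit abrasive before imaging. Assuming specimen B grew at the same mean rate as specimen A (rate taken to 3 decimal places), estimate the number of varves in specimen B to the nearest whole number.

Specimen A: after corrections the count is 15185 − 7 + 18 = 15196 varves.
A: Mean rate = 7323.3 mm / 15196 years ≈ 0.482 mm/year.
Specimen B: 1192.8 mm / 0.482 mm per year = 2474.69 years ≈ 2475 varves.

2475 varves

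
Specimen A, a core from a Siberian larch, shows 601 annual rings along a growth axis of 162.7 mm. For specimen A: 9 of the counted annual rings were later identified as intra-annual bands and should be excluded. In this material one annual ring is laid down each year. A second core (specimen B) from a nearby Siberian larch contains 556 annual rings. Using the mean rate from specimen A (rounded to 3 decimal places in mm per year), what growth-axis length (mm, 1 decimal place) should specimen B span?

152.9 mm

Specimen A: after corrections the count is 601 − 9 = 592 annual rings.
A: Mean rate = 162.7 mm / 592 years ≈ 0.275 mm/yr.
Length of B = 0.275 × 556 = 152.9 mm.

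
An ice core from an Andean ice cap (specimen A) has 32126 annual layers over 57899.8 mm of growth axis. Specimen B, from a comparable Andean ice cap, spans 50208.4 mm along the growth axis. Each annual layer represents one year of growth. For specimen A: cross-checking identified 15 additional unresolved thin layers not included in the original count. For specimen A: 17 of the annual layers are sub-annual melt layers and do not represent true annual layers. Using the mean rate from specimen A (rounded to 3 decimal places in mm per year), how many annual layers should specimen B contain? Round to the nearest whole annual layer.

Specimen A: correcting the raw count gives 32126 − 17 + 15 = 32124 true annual layers.
A: Mean rate = 57899.8 mm / 32124 years ≈ 1.802 mm per year.
B spans 50208.4 / 1.802 = 27862.60 years ≈ 27863 annual layers.

27863 annual layers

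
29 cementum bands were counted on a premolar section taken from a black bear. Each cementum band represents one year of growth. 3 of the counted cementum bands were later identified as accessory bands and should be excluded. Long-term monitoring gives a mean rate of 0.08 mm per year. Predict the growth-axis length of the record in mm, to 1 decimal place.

True cementum band count = 29 − 3 = 26.
Predicted length = 0.08 mm/year × 26 years = 2.1 mm.

2.1 mm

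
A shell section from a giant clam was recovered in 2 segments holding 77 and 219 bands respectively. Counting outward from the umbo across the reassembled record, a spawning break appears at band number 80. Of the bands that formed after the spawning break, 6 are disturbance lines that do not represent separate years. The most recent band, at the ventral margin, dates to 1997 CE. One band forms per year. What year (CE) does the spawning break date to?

Total bands = 77 + 219 = 296.
296 − 80 = 216 bands lie beyond the spawning break toward the ventral margin.
Excluding 6 false bands: 216 − 6 = 210.
1997 − 210 = 1787 CE.

1787 CE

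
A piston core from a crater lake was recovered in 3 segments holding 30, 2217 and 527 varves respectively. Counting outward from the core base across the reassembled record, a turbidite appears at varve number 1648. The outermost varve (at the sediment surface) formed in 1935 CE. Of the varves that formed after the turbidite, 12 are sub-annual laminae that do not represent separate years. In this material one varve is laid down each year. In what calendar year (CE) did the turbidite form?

821 CE

Total varves = 30 + 2217 + 527 = 2774.
The turbidite sits at varve 1648 from the core base, so 2774 − 1648 = 1126 varves formed after it.
1126 − 12 false = 1114 true varves after the turbidite.
1935 − 1114 = 821 CE.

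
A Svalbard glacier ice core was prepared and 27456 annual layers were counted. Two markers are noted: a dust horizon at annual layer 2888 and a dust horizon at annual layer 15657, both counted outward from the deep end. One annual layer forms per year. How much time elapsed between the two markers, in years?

15657 − 2888 = 12769 annual layers lie between the two events.
That is 12769 years at one annual layer per year.

12769 years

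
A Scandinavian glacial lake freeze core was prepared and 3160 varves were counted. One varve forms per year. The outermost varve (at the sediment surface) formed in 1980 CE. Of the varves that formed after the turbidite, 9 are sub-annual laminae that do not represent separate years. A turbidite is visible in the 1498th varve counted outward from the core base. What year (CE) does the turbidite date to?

327 CE

The turbidite sits at varve 1498 from the core base, so 3160 − 1498 = 1662 varves formed after it.
Removing the 9 false varves leaves 1662 − 9 = 1653 true varves beyond the turbidite.
1980 − 1653 = 327 CE.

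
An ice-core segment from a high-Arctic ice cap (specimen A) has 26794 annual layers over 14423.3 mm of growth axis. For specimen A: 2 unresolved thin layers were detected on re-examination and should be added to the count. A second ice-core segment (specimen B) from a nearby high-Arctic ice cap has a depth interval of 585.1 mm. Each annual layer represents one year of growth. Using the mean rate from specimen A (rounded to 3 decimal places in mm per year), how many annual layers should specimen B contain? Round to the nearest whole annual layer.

1088 annual layers

Specimen A: adjusted count: 26794 + 2 = 26796 annual layers.
A: 14423.3 mm over 26796 years gives 14423.3 / 26796 ≈ 0.538 mm/yr.
B spans 585.1 / 0.538 = 1087.55 years ≈ 1088 annual layers.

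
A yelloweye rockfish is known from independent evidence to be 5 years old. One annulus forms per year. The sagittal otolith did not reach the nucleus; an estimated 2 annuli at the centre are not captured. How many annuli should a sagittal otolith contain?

One annulus per year gives 5 annuli over 5 years.
Subtracting the 2 annuli not captured gives 5 − 2 = 3 annuli in the record.

3 annuli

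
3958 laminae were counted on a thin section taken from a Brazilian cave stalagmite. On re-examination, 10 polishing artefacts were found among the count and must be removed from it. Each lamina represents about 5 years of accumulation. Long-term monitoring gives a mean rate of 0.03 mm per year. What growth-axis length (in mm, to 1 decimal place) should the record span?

592.2 mm

Adjusted count: 3958 − 10 = 3948 laminae.
At 5 years per lamina, 3948 × 5 = 19740 years.
Predicted length = 0.03 mm/year × 19740 years = 592.2 mm.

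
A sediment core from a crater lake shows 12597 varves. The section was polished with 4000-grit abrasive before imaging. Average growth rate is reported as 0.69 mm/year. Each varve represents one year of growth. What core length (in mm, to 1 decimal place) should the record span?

The record spans 12597 years at 0.69 mm per year.
Length ≈ 0.69 × 12597 = 8691.9 mm.

8691.9 mm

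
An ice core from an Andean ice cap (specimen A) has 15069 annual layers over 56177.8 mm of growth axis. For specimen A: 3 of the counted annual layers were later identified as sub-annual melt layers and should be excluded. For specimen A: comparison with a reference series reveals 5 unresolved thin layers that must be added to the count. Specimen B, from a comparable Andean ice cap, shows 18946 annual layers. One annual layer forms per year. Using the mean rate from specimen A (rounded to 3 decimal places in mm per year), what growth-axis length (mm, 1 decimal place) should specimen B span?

70630.7 mm

Specimen A: after corrections the count is 15069 − 3 + 5 = 15071 annual layers.
A: Mean rate = 56177.8 mm / 15071 years ≈ 3.728 mm/year.
For B, 3.728 mm/year × 18946 years = 70630.7 mm.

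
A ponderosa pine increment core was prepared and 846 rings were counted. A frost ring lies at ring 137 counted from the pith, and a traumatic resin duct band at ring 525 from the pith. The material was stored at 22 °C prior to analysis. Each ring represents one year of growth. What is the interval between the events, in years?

388 years

The two markers are separated by 525 − 137 = 388 rings.
At one ring per year, 388 years elapsed between them.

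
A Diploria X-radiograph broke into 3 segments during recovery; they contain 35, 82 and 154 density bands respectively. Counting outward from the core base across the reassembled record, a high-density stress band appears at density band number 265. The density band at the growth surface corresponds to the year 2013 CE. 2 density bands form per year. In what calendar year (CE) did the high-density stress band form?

2010 CE

Total density bands = 35 + 82 + 154 = 271.
The high-density stress band sits at density band 265 from the core base, so 271 − 265 = 6 density bands formed after it.
With 2 density bands per year, 6 / 2 = 3 years.
Counting back 3 years from 2013 CE places the high-density stress band in 2013 − 3 = 2010 CE.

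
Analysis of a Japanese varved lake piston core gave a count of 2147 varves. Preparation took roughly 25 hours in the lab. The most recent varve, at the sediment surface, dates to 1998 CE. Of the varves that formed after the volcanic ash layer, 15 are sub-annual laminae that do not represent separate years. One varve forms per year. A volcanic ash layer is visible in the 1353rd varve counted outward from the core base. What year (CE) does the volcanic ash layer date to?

The volcanic ash layer sits at varve 1353 from the core base, so 2147 − 1353 = 794 varves formed after it.
794 − 15 false = 779 true varves after the volcanic ash layer.
Counting back 779 years from 1998 CE places the volcanic ash layer in 1998 − 779 = 1219 CE.

1219 CE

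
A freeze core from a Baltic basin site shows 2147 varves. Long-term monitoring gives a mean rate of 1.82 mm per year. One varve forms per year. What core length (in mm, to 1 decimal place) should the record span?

3907.5 mm

2147 years of growth are recorded.
Length ≈ 1.82 × 2147 = 3907.5 mm.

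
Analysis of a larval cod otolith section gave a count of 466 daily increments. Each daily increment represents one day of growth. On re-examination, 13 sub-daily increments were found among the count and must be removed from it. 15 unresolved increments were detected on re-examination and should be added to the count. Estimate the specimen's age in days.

468 d

True daily increment count = 466 − 13 + 15 = 468.
At one daily increment per day, that is 468 days.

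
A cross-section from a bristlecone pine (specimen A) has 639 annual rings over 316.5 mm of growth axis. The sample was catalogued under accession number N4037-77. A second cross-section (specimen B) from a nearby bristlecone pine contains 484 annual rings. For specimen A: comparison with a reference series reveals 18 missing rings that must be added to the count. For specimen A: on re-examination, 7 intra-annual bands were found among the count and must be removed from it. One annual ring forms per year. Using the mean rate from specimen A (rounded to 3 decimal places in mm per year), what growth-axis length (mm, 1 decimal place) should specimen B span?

Specimen A: true annual ring count = 639 − 7 + 18 = 650.
A: Mean rate = 316.5 mm / 650 years ≈ 0.487 mm per year.
For B, 0.487 mm/year × 484 years = 235.7 mm.

235.7 mm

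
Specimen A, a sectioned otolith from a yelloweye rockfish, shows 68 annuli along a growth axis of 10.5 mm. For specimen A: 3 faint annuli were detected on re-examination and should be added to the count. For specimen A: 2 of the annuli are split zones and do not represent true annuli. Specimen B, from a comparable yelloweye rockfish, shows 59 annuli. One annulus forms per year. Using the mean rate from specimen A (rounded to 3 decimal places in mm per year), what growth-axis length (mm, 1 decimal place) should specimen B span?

9.0 mm

Specimen A: adjusted count: 68 − 2 + 3 = 69 annuli.
A: Extension rate ≈ 10.5 / 69 = 0.152 mm per year.
For B, 0.152 mm/year × 59 years = 9.0 mm.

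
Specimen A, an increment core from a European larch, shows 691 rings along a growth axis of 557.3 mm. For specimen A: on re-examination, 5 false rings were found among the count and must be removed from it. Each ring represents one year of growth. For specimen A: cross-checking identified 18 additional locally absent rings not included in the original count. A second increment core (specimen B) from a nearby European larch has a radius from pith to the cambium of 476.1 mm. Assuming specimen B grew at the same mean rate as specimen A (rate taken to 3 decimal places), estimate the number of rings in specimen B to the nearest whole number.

601 rings

Specimen A: true ring count = 691 − 5 + 18 = 704.
A: Extension rate ≈ 557.3 / 704 = 0.792 mm per year.
B spans 476.1 / 0.792 = 601.14 years ≈ 601 rings.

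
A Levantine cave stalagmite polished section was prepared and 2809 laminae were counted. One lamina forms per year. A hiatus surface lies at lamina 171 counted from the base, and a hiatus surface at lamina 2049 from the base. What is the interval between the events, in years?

2049 − 171 = 1878 laminae lie between the two events.
At one lamina per year, 1878 years elapsed between them.

1878 years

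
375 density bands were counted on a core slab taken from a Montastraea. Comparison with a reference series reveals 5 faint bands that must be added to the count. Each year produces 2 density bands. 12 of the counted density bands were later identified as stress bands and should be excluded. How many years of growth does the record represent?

True density band count = 375 − 12 + 5 = 368.
With 2 density bands per year, 368 / 2 = 184 years.

184 years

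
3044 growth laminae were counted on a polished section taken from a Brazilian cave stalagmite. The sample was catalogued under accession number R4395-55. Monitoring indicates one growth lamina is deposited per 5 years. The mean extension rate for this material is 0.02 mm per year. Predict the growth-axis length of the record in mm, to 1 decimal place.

304.4 mm

3044 growth laminae at 5 years each span 3044 × 5 = 15220 years.
Length ≈ 0.02 × 15220 = 304.4 mm.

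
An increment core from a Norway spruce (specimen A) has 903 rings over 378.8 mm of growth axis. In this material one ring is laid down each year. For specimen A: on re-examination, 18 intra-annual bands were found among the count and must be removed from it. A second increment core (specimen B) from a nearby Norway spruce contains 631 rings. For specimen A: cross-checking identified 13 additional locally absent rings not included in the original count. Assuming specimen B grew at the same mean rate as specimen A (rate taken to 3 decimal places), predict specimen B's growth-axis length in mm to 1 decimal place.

Specimen A: correcting the raw count gives 903 − 18 + 13 = 898 true rings.
A: Mean rate = 378.8 mm / 898 years ≈ 0.422 mm/year.
B's length ≈ 0.422 × 631 = 266.3 mm.

266.3 mm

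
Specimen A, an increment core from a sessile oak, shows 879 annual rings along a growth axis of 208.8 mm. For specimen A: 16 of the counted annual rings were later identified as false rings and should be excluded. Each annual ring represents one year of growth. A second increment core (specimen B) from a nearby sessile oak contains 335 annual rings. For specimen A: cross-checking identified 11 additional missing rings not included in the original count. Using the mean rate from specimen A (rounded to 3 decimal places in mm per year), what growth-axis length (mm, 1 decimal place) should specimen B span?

80.1 mm

Specimen A: true annual ring count = 879 − 16 + 11 = 874.
A: 208.8 mm over 874 years gives 208.8 / 874 ≈ 0.239 mm/year.
Length of B = 0.239 × 335 = 80.1 mm.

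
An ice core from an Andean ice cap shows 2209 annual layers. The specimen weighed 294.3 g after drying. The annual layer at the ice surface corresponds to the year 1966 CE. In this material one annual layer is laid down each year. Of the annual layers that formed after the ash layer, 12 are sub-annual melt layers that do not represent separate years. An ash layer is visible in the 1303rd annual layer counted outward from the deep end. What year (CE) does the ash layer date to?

1072 CE

Between annual layer 1303 and the ice surface there are 2209 − 1303 = 906 annual layers.
Excluding 12 false annual layers: 906 − 12 = 894.
Counting back 894 years from 1966 CE places the ash layer in 1966 − 894 = 1072 CE.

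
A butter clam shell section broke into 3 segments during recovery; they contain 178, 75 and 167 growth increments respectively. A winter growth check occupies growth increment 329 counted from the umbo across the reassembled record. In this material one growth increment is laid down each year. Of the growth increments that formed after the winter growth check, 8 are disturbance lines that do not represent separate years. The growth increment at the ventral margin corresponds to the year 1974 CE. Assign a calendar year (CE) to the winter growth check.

Total growth increments = 178 + 75 + 167 = 420.
Between growth increment 329 and the ventral margin there are 420 − 329 = 91 growth increments.
Removing the 8 false growth increments leaves 91 − 8 = 83 true growth increments beyond the winter growth check.
Counting back 83 years from 1974 CE places the winter growth check in 1974 − 83 = 1891 CE.

1891 CE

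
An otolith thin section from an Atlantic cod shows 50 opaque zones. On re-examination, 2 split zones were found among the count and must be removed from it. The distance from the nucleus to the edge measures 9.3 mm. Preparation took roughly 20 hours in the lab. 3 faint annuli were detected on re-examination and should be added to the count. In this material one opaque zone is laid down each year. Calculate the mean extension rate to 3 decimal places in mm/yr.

0.182 mm/yr

After corrections the count is 50 − 2 + 3 = 51 opaque zones.
Mean rate = 9.3 mm / 51 years ≈ 0.182 mm/yr.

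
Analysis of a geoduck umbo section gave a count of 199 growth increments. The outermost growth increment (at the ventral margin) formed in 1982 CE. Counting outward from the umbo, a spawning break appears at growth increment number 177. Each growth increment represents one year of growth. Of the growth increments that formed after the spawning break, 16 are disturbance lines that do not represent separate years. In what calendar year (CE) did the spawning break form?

The spawning break sits at growth increment 177 from the umbo, so 199 − 177 = 22 growth increments formed after it.
Excluding 16 false growth increments: 22 − 16 = 6.
1982 − 6 = 1976 CE.

1976 CE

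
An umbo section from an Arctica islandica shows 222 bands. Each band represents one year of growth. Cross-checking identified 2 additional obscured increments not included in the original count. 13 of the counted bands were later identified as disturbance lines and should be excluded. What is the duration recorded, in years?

Adjusted count: 222 − 13 + 2 = 211 bands.
One band per year makes the duration 211 years.

211 years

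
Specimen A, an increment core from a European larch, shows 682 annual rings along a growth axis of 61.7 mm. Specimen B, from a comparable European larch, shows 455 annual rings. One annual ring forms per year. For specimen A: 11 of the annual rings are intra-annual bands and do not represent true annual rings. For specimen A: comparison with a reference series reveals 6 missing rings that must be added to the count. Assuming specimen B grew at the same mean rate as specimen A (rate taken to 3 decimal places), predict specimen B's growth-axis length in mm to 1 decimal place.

41.4 mm

Specimen A: adjusted count: 682 − 11 + 6 = 677 annual rings.
A: Extension rate ≈ 61.7 / 677 = 0.091 mm per year.
B's length ≈ 0.091 × 455 = 41.4 mm.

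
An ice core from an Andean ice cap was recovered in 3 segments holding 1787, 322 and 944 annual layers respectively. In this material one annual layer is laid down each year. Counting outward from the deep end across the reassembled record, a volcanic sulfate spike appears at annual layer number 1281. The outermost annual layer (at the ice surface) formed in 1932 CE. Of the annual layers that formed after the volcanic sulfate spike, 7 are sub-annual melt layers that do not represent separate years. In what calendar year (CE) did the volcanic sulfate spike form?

Total annual layers = 1787 + 322 + 944 = 3053.
Between annual layer 1281 and the ice surface there are 3053 − 1281 = 1772 annual layers.
1772 − 7 false = 1765 true annual layers after the volcanic sulfate spike.
The annual layer at the ice surface is 1932 CE, so the volcanic sulfate spike dates to 1932 − 1765 = 167 CE.

167 CE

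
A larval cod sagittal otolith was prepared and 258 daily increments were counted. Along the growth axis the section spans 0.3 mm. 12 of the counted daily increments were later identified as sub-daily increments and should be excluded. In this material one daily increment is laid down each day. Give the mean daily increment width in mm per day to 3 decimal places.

0.001 mm per day

Correcting the raw count gives 258 − 12 = 246 true daily increments.
Extension rate ≈ 0.3 / 246 = 0.001 mm per day.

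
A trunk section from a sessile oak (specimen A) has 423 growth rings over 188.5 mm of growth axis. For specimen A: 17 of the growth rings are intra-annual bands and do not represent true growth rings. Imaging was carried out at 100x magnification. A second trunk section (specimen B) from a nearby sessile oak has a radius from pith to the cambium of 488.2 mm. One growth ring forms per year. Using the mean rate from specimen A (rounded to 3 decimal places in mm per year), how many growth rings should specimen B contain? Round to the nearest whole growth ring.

Specimen A: after corrections the count is 423 − 17 = 406 growth rings.
A: 188.5 mm over 406 years gives 188.5 / 406 ≈ 0.464 mm/year.
Specimen B: 488.2 mm / 0.464 mm per year = 1052.16 years ≈ 1052 growth rings.

1052 growth rings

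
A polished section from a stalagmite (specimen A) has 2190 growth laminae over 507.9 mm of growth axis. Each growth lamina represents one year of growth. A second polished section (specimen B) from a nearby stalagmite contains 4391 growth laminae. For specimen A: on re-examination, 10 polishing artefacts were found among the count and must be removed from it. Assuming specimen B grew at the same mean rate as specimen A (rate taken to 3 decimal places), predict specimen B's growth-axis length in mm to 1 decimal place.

1023.1 mm

Specimen A: true growth lamina count = 2190 − 10 = 2180.
A: Mean rate = 507.9 mm / 2180 years ≈ 0.233 mm per year.
B's length ≈ 0.233 × 4391 = 1023.1 mm.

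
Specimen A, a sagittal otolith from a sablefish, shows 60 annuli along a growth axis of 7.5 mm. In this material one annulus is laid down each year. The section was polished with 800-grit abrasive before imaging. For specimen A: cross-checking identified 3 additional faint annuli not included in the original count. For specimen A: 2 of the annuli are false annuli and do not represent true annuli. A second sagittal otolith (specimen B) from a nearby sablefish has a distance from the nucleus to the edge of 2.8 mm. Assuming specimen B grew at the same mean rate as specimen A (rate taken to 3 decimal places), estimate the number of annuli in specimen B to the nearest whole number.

Specimen A: after corrections the count is 60 − 2 + 3 = 61 annuli.
A: Extension rate ≈ 7.5 / 61 = 0.123 mm/year.
Specimen B: 2.8 mm / 0.123 mm per year = 22.76 years ≈ 23 annuli.

23 annuli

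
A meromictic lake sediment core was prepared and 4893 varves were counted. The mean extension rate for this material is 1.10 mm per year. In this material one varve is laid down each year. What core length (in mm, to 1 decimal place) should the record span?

The record spans 4893 years at 1.10 mm per year.
4893 years at 1.10 mm/year gives 1.10 × 4893 = 5382.3 mm.

5382.3 mm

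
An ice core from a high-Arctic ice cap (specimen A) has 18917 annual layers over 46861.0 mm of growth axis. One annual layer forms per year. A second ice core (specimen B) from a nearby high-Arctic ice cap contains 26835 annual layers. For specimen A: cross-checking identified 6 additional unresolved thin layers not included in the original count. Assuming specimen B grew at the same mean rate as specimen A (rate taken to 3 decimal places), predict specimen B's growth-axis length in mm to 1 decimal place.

Specimen A: adjusted count: 18917 + 6 = 18923 annual layers.
A: Extension rate ≈ 46861.0 / 18923 = 2.476 mm/year.
For B, 2.476 mm/year × 26835 years = 66443.5 mm.

66443.5 mm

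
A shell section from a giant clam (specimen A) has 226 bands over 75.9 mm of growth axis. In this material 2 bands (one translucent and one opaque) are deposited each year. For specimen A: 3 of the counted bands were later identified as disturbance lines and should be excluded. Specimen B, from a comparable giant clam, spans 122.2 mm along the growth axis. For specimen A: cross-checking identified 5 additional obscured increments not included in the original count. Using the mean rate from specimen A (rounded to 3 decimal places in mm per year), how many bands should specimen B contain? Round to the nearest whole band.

Specimen A: adjusted count: 226 − 3 + 5 = 228 bands.
Specimen A: with 2 bands per year, 228 / 2 = 114 years.
A: Mean rate = 75.9 mm / 114 years ≈ 0.666 mm/yr.
B spans 122.2 / 0.666 = 183.48 years; at 2 bands per year that is 183.48 × 2 ≈ 367 bands.

367 bands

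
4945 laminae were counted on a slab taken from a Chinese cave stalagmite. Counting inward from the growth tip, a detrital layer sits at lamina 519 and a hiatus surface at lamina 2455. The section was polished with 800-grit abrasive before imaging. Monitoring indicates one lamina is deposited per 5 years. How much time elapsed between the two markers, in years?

Separation: 2455 − 519 = 1936 laminae.
1936 laminae at 5 years each span 1936 × 5 = 9680 years.

9680 years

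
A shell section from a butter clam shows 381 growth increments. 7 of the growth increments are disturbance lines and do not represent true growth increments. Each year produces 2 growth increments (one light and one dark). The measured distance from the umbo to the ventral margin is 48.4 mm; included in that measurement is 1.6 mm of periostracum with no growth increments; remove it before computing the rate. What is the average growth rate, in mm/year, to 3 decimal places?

0.250 mm/year

Adjusted count: 381 − 7 = 374 growth increments.
Dividing by 2 growth increments per year: 374 / 2 = 187 years.
Removing the 1.6 mm offcut leaves 48.4 − 1.6 = 46.8 mm.
Mean rate = 46.8 mm / 187 years ≈ 0.250 mm/year.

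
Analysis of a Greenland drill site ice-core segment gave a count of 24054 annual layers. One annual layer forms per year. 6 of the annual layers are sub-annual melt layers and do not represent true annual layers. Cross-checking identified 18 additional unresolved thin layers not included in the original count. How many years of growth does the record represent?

24066 years

After corrections the count is 24054 − 6 + 18 = 24066 annual layers.
At one annual layer per year, that is 24066 years.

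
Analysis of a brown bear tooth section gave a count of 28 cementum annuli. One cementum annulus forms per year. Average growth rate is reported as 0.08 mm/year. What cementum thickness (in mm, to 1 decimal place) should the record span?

2.2 mm

The record spans 28 years at 0.08 mm per year.
Predicted length = 0.08 mm/year × 28 years = 2.2 mm.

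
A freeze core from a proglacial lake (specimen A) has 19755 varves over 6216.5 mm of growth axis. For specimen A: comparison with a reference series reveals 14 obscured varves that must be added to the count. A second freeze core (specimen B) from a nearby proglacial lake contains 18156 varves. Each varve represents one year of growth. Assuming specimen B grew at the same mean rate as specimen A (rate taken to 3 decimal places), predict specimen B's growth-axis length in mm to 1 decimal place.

5701.0 mm

Specimen A: correcting the raw count gives 19755 + 14 = 19769 true varves.
A: 6216.5 mm over 19769 years gives 6216.5 / 19769 ≈ 0.314 mm per year.
For B, 0.314 mm/year × 18156 years = 5701.0 mm.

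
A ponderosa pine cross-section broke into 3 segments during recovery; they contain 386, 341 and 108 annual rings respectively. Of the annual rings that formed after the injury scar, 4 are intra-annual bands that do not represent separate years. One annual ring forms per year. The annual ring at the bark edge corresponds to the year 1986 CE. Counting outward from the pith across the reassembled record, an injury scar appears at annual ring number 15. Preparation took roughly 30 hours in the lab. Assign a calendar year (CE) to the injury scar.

1170 CE

Total annual rings = 386 + 341 + 108 = 835.
The injury scar sits at annual ring 15 from the pith, so 835 − 15 = 820 annual rings formed after it.
Removing the 4 false annual rings leaves 820 − 4 = 816 true annual rings beyond the injury scar.
Counting back 816 years from 1986 CE places the injury scar in 1986 − 816 = 1170 CE.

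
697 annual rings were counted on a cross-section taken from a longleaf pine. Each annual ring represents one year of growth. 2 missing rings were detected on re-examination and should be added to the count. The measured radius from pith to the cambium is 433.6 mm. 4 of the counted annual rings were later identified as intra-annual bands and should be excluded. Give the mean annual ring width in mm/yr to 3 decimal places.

0.624 mm/yr

Correcting the raw count gives 697 − 4 + 2 = 695 true annual rings.
433.6 mm over 695 years gives 433.6 / 695 ≈ 0.624 mm/yr.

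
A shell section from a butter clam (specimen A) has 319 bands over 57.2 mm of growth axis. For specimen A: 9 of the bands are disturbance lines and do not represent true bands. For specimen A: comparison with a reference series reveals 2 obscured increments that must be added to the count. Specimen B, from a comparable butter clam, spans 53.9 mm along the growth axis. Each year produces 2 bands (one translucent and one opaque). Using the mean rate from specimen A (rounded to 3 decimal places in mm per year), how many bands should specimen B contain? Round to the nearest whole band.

Specimen A: after corrections the count is 319 − 9 + 2 = 312 bands.
Specimen A: 312 bands at 2 per year is 312 / 2 = 156 years.
A: Extension rate ≈ 57.2 / 156 = 0.367 mm/year.
B spans 53.9 / 0.367 = 146.87 years; at 2 bands per year that is 146.87 × 2 ≈ 294 bands.

294 bands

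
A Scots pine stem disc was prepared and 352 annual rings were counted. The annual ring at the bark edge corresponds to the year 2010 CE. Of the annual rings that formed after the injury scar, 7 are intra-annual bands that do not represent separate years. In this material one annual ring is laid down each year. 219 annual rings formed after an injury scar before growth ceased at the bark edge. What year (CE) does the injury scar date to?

1798 CE

219 annual rings formed after the injury scar.
Removing the 7 false annual rings leaves 219 − 7 = 212 true annual rings beyond the injury scar.
The annual ring at the bark edge is 2010 CE, so the injury scar dates to 2010 − 212 = 1798 CE.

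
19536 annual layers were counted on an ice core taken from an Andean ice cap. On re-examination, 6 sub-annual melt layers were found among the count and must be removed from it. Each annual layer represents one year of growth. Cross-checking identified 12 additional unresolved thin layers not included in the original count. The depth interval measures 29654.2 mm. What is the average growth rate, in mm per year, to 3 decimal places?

1.517 mm per year

After corrections the count is 19536 − 6 + 12 = 19542 annual layers.
Mean rate = 29654.2 mm / 19542 years ≈ 1.517 mm per year.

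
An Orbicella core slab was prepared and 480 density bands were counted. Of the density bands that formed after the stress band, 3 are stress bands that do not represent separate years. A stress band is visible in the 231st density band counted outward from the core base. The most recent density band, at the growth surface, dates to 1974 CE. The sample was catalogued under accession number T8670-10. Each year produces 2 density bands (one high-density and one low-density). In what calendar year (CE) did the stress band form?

Between density band 231 and the growth surface there are 480 − 231 = 249 density bands.
249 − 3 false = 246 true density bands after the stress band.
246 density bands at 2 per year is 246 / 2 = 123 years.
The density band at the growth surface is 1974 CE, so the stress band dates to 1974 − 123 = 1851 CE.

1851 CE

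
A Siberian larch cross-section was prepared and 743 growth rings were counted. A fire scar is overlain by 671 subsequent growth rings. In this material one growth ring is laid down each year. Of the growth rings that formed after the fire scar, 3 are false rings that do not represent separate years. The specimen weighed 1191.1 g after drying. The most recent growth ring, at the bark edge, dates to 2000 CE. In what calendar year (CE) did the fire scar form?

1332 CE

There are 671 growth rings younger than the fire scar.
Excluding 3 false growth rings: 671 − 3 = 668.
2000 − 668 = 1332 CE.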